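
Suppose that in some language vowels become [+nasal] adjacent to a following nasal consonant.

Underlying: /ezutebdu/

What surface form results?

no segment meets the rule's conditions; no change.

[ezutebdu]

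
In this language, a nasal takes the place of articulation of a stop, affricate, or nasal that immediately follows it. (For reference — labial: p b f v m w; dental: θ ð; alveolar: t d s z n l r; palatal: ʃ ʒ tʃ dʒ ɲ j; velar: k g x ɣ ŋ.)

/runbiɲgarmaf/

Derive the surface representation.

[rumbiŋgarmaf]

/n/ before /b/ (labial) → [m]
/ɲ/ before /g/ (velar) → [ŋ]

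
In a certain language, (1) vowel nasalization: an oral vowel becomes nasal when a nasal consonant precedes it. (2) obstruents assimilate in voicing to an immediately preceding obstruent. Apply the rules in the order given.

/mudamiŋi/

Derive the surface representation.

Rule 1: /u/ after nasal /m/ → [ũ]
Rule 1: /i/ after nasal /m/ → [ĩ]
Rule 1: /i/ after nasal /ŋ/ → [ĩ]
After rule 1: mũdamĩŋĩ
Rule 2: no segment meets the rule's conditions; no change.

[mũdamĩŋĩ]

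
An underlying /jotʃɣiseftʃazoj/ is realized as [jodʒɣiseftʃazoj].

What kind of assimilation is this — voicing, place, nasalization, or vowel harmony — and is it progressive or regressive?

voicing assimilation, regressive

/tʃ/→[dʒ].
Each target copies a feature from the following segment, so the direction is regressive.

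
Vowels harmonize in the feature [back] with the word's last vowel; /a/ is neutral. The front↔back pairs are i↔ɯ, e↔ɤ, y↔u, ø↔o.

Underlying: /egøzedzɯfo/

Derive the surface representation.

/e/ harmonizes with /o/ ([+back]) → [ɤ]
/ø/ harmonizes with /o/ ([+back]) → [o]
/e/ harmonizes with /o/ ([+back]) → [ɤ]

[ɤgozɤdzɯfo]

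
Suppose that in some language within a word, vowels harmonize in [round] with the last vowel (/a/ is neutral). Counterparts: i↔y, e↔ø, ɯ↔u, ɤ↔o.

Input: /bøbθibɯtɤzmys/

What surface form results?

[bøbθybutozmys]

/i/ harmonizes with /y/ ([+round]) → [y]
/ɯ/ harmonizes with /y/ ([+round]) → [u]
/ɤ/ harmonizes with /y/ ([+round]) → [o]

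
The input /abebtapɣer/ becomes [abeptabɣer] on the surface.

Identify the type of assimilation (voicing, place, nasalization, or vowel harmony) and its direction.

voicing assimilation, regressive

/b/→[p] /p/→[b].
Each target copies a feature from the following segment, so the direction is regressive.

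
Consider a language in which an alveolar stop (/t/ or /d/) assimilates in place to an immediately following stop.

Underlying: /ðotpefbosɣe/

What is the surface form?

/t/ before /p/ (labial) → [p]

[ðoppefbosɣe]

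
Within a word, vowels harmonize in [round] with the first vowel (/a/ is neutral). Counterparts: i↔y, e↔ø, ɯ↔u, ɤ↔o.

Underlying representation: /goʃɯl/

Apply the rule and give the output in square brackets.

[goʃul]

/ɯ/ harmonizes with /o/ ([+round]) → [u]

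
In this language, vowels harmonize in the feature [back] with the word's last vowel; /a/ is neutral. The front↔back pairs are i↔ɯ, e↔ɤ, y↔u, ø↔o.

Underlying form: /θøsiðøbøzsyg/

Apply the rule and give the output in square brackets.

no segment meets the rule's conditions; no change.

[θøsiðøbøzsyg]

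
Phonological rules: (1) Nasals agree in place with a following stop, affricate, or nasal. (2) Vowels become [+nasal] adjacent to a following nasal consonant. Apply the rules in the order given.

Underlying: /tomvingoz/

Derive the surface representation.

[tõmvĩŋgoz]

Rule 1: /n/ before /g/ (velar) → [ŋ]
After rule 1: tomviŋgoz
Rule 2: /o/ before nasal /m/ → [õ]
Rule 2: /i/ before nasal /ŋ/ → [ĩ]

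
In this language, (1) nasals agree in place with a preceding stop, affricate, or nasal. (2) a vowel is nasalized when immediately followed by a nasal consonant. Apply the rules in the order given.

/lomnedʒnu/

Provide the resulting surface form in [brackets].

Rule 1: /n/ after /m/ (labial) → [m]
Rule 1: /n/ after /dʒ/ (palatal) → [ɲ]
After rule 1: lommedʒɲu
Rule 2: /o/ before nasal /m/ → [õ]

[lõmmedʒɲu]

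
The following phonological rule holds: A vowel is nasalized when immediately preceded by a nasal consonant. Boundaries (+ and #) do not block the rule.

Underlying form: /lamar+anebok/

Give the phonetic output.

/a/ after nasal /m/ → [ã]
/e/ after nasal /n/ → [ẽ]

[lamãr+anẽbok]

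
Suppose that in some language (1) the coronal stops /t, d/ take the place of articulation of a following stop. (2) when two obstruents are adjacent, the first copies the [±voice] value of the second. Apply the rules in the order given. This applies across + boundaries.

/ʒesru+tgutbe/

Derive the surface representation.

[ʒesru+ggubbe]

Rule 1: /t/ before /g/ (velar) → [k]
Rule 1: /t/ before /b/ (labial) → [p]
After rule 1: ʒesru+kgupbe
Rule 2: /k/ before /g/ (voiced) → [g]
Rule 2: /p/ before /b/ (voiced) → [b]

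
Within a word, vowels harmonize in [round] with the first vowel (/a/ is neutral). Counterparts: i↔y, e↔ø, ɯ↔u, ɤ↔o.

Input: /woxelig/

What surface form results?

/e/ harmonizes with /o/ ([+round]) → [ø]
/i/ harmonizes with /o/ ([+round]) → [y]

[woxølyg]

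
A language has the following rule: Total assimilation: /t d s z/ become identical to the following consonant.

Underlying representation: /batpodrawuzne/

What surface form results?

[bapporrawunne]

/t/ before /p/ → [p] (total assimilation)
/d/ before /r/ → [r] (total assimilation)
/z/ before /n/ → [n] (total assimilation)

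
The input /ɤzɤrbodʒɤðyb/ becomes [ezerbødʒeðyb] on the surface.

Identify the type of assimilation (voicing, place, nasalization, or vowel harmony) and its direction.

vowel harmony, regressive

/ɤ/→[e] /ɤ/→[e] /o/→[ø] /ɤ/→[e].
Vowels agree with the last vowel, so the harmony is regressive.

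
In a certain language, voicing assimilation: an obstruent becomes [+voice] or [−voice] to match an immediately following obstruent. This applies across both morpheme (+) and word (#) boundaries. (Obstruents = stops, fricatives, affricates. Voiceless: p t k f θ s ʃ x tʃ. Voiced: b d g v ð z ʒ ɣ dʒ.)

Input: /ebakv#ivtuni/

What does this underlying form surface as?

[ebagv#iftuni]

/k/ before /v/ (voiced) → [g]
/v/ before /t/ (voiceless) → [f]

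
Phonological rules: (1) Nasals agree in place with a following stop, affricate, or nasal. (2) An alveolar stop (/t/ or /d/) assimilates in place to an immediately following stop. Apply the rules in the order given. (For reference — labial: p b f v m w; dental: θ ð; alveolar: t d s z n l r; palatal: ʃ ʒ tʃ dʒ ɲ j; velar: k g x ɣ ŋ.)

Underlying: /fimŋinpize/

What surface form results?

[fiŋŋimpize]

Rule 1: /m/ before /ŋ/ (velar) → [ŋ]
Rule 1: /n/ before /p/ (labial) → [m]
After rule 1: fiŋŋimpize
Rule 2: no segment meets the rule's conditions; no change.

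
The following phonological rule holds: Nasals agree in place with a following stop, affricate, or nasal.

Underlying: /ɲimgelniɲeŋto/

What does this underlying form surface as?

[ɲiŋgelniɲento]

/m/ before /g/ (velar) → [ŋ]
/ŋ/ before /t/ (alveolar) → [n]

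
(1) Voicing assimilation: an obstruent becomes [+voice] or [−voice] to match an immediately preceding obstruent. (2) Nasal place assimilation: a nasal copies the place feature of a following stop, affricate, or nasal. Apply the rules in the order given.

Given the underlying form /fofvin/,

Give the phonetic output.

[foffin]

Rule 1: /v/ after /f/ (voiceless) → [f]
After rule 1: foffin
Rule 2: no segment meets the rule's conditions; no change.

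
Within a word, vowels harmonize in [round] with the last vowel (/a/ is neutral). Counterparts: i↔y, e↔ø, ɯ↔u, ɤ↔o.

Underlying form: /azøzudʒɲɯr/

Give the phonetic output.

[azezɯdʒɲɯr]

/ø/ harmonizes with /ɯ/ ([-round]) → [e]
/u/ harmonizes with /ɯ/ ([-round]) → [ɯ]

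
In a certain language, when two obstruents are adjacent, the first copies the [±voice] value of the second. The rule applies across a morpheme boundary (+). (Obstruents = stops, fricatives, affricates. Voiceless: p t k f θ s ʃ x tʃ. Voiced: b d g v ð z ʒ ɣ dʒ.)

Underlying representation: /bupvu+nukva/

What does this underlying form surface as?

[bubvu+nugva]

/p/ before /v/ (voiced) → [b]
/k/ before /v/ (voiced) → [g]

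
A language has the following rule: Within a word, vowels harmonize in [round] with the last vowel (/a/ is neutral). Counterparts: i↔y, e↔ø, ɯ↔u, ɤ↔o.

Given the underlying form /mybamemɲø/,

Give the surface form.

/e/ harmonizes with /ø/ ([+round]) → [ø]

[mybamømɲø]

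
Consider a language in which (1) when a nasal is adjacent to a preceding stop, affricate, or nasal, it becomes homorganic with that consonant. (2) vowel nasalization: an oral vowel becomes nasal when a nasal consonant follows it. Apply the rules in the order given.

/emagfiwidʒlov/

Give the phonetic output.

[ẽmagfiwidʒlov]

Rule 1: no segment meets the rule's conditions; no change.
After rule 1: emagfiwidʒlov
Rule 2: /e/ before nasal /m/ → [ẽ]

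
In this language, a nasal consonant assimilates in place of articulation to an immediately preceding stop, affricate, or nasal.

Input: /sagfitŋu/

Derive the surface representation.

/ŋ/ after /t/ (alveolar) → [n]

[sagfitnu]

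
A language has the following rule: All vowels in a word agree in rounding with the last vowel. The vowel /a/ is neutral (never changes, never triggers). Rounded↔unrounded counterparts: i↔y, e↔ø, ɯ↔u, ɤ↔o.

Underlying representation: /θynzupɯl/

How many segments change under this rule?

/y/ harmonizes with /ɯ/ ([-round]) → [i]
/u/ harmonizes with /ɯ/ ([-round]) → [ɯ]
2 segments change.

2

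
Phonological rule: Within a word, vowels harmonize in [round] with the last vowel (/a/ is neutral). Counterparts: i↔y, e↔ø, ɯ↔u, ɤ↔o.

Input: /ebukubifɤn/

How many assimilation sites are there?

2

/u/ harmonizes with /ɤ/ ([-round]) → [ɯ]
/u/ harmonizes with /ɤ/ ([-round]) → [ɯ]
2 segments change.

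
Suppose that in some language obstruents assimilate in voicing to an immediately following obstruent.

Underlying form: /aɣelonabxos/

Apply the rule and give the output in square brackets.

[aɣelonapxos]

/b/ before /x/ (voiceless) → [p]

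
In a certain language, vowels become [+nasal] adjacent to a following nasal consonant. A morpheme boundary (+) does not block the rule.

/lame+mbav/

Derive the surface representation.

[lãmẽ+mbav]

/a/ before nasal /m/ → [ã]
/e/ before nasal /m/ → [ẽ]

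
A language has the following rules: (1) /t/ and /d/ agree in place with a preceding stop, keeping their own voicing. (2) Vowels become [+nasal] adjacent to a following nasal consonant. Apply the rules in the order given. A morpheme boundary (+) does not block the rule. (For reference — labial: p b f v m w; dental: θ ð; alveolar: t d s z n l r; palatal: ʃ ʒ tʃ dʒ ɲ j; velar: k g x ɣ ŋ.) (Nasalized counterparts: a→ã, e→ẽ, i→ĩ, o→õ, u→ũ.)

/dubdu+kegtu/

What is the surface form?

[dubbu+kegku]

Rule 1: /d/ after /b/ (labial) → [b]
Rule 1: /t/ after /g/ (velar) → [k]
After rule 1: dubbu+kegku
Rule 2: no segment meets the rule's conditions; no change.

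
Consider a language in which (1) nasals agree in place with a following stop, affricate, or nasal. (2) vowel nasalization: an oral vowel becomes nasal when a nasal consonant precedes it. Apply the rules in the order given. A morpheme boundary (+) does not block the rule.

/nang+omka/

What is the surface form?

Rule 1: /n/ before /g/ (velar) → [ŋ]
Rule 1: /m/ before /k/ (velar) → [ŋ]
After rule 1: naŋg+oŋka
Rule 2: /a/ after nasal /n/ → [ã]

[nãŋg+oŋka]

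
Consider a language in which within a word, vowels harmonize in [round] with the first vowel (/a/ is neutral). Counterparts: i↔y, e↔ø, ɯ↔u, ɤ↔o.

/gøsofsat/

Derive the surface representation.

[gøsofsat]

no segment meets the rule's conditions; no change.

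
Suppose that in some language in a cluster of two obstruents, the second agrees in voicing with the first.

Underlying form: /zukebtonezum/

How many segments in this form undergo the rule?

1

/t/ after /b/ (voiced) → [d]
1 segment changes.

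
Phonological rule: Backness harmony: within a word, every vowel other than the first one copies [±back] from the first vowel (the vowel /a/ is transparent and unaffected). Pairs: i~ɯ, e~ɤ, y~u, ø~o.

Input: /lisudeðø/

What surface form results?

[lisydeðø]

/u/ harmonizes with /i/ ([-back]) → [y]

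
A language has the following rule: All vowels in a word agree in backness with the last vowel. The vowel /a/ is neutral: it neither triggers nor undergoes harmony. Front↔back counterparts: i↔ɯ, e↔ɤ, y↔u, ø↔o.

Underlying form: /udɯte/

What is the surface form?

[ydite]

/u/ harmonizes with /e/ ([-back]) → [y]
/ɯ/ harmonizes with /e/ ([-back]) → [i]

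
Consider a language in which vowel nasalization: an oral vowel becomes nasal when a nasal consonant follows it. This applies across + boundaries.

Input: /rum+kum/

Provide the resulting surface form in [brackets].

[rũm+kũm]

/u/ before nasal /m/ → [ũ]
/u/ before nasal /m/ → [ũ]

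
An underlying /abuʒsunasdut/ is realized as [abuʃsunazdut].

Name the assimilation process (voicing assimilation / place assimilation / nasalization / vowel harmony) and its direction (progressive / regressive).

voicing assimilation, regressive

/ʒ/→[ʃ] /s/→[z].
Each target copies a feature from the following segment, so the direction is regressive.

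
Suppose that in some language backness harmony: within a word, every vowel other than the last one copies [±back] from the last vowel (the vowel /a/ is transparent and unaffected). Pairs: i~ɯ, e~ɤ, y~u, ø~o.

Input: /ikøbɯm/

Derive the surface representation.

[ɯkobɯm]

/i/ harmonizes with /ɯ/ ([+back]) → [ɯ]
/ø/ harmonizes with /ɯ/ ([+back]) → [o]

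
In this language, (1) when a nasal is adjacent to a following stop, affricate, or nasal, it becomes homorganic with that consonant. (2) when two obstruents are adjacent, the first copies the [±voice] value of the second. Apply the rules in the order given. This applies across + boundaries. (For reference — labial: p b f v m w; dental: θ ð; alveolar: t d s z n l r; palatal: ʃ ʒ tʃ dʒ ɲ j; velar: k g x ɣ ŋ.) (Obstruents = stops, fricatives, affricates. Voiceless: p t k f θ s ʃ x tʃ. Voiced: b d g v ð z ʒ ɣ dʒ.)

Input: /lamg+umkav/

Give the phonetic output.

Rule 1: /m/ before /g/ (velar) → [ŋ]
Rule 1: /m/ before /k/ (velar) → [ŋ]
After rule 1: laŋg+uŋkav
Rule 2: no segment meets the rule's conditions; no change.

[laŋg+uŋkav]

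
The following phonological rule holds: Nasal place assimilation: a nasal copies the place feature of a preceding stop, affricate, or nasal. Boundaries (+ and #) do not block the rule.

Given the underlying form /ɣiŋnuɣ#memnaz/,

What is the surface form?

/n/ after /ŋ/ (velar) → [ŋ]
/n/ after /m/ (labial) → [m]

[ɣiŋŋuɣ#memmaz]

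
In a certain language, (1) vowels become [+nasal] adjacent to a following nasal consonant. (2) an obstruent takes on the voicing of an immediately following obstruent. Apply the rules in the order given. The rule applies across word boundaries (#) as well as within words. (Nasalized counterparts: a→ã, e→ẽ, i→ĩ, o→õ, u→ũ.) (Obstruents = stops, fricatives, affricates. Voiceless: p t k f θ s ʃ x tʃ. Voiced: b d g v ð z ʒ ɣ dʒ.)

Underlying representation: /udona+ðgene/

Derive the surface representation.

[udõna+ðgẽne]

Rule 1: /o/ before nasal /n/ → [õ]
Rule 1: /e/ before nasal /n/ → [ẽ]
After rule 1: udõna+ðgẽne
Rule 2: no segment meets the rule's conditions; no change.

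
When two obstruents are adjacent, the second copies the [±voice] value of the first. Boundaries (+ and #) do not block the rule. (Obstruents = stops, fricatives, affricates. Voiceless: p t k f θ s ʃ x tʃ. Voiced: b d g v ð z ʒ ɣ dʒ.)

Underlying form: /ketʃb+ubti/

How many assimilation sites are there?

2

/b/ after /tʃ/ (voiceless) → [p]
/t/ after /b/ (voiced) → [d]
2 segments change.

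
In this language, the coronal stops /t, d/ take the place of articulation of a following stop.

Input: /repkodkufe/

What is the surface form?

/d/ before /k/ (velar) → [g]

[repkogkufe]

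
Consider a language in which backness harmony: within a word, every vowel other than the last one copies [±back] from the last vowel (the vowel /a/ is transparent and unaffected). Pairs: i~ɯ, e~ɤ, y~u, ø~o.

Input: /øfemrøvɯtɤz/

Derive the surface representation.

/ø/ harmonizes with /ɤ/ ([+back]) → [o]
/e/ harmonizes with /ɤ/ ([+back]) → [ɤ]
/ø/ harmonizes with /ɤ/ ([+back]) → [o]

[ofɤmrovɯtɤz]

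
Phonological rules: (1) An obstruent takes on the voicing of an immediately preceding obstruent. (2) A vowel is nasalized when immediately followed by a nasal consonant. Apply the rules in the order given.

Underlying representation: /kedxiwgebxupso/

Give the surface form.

Rule 1: /x/ after /d/ (voiced) → [ɣ]
Rule 1: /x/ after /b/ (voiced) → [ɣ]
After rule 1: kedɣiwgebɣupso
Rule 2: no segment meets the rule's conditions; no change.

[kedɣiwgebɣupso]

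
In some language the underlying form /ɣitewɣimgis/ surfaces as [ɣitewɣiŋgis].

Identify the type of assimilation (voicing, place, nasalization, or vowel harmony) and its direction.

/m/→[ŋ].
Each target copies a feature from the following segment, so the direction is regressive.

place assimilation, regressive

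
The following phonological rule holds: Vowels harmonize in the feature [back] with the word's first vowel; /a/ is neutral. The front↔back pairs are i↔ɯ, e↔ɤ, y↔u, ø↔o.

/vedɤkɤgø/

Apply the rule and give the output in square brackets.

[vedekegø]

/ɤ/ harmonizes with /e/ ([-back]) → [e]
/ɤ/ harmonizes with /e/ ([-back]) → [e]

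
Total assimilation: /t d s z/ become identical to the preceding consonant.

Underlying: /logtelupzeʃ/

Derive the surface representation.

[loggeluppeʃ]

/t/ after /g/ → [g] (total assimilation)
/z/ after /p/ → [p] (total assimilation)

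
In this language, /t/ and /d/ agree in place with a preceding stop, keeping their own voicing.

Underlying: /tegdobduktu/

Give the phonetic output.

[teggobbukku]

/d/ after /g/ (velar) → [g]
/d/ after /b/ (labial) → [b]
/t/ after /k/ (velar) → [k]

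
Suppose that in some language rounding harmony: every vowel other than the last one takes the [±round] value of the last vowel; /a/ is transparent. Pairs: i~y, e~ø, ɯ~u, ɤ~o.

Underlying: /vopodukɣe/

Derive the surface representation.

/o/ harmonizes with /e/ ([-round]) → [ɤ]
/o/ harmonizes with /e/ ([-round]) → [ɤ]
/u/ harmonizes with /e/ ([-round]) → [ɯ]

[vɤpɤdɯkɣe]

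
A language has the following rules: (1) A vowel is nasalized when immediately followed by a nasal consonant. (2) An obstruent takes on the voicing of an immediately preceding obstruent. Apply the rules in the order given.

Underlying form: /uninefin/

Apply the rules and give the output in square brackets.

Rule 1: /u/ before nasal /n/ → [ũ]
Rule 1: /i/ before nasal /n/ → [ĩ]
Rule 1: /i/ before nasal /n/ → [ĩ]
After rule 1: ũnĩnefĩn
Rule 2: no segment meets the rule's conditions; no change.

[ũnĩnefĩn]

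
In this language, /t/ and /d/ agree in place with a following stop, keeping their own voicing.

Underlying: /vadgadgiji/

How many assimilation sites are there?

2

/d/ before /g/ (velar) → [g]
/d/ before /g/ (velar) → [g]
2 segments change.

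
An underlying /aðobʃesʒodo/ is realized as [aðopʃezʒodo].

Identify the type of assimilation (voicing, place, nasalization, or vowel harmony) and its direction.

/b/→[p] /s/→[z].
Each target copies a feature from the following segment, so the direction is regressive.

voicing assimilation, regressive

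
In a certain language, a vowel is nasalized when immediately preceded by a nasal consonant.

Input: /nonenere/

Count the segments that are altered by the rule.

3

/o/ after nasal /n/ → [õ]
/e/ after nasal /n/ → [ẽ]
/e/ after nasal /n/ → [ẽ]
3 segments change.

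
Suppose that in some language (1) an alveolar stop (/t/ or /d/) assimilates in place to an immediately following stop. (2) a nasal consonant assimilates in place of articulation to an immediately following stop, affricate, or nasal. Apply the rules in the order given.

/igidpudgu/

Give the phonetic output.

[igibpuggu]

Rule 1: /d/ before /p/ (labial) → [b]
Rule 1: /d/ before /g/ (velar) → [g]
After rule 1: igibpuggu
Rule 2: no segment meets the rule's conditions; no change.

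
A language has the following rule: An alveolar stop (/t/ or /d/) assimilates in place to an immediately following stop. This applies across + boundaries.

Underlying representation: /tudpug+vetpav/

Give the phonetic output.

/d/ before /p/ (labial) → [b]
/t/ before /p/ (labial) → [p]

[tubpug+veppav]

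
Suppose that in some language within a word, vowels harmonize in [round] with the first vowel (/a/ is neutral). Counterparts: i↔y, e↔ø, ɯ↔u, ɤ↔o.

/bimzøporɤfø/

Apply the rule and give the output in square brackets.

[bimzepɤrɤfe]

/ø/ harmonizes with /i/ ([-round]) → [e]
/o/ harmonizes with /i/ ([-round]) → [ɤ]
/ø/ harmonizes with /i/ ([-round]) → [e]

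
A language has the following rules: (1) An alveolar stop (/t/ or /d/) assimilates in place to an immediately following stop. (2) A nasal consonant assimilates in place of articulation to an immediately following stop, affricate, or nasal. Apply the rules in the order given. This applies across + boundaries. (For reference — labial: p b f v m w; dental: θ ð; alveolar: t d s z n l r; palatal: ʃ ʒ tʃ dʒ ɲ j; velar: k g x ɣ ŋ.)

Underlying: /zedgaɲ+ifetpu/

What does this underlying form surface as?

Rule 1: /d/ before /g/ (velar) → [g]
Rule 1: /t/ before /p/ (labial) → [p]
After rule 1: zeggaɲ+ifeppu
Rule 2: no segment meets the rule's conditions; no change.

[zeggaɲ+ifeppu]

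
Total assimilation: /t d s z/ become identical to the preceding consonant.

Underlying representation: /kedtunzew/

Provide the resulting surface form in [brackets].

[keddunnew]

/t/ after /d/ → [d] (total assimilation)
/z/ after /n/ → [n] (total assimilation)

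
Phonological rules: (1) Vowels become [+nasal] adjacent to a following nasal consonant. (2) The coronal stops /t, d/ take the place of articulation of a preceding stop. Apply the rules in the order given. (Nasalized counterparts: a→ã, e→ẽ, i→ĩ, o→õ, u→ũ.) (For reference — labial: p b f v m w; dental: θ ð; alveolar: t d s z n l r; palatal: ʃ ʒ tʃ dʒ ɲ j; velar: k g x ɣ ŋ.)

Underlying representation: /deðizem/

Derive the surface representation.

[deðizẽm]

Rule 1: /e/ before nasal /m/ → [ẽ]
After rule 1: deðizẽm
Rule 2: no segment meets the rule's conditions; no change.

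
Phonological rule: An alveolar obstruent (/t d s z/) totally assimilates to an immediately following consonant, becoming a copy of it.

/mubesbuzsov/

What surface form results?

/s/ before /b/ → [b] (total assimilation)
/z/ before /s/ → [s] (total assimilation)

[mubebbussov]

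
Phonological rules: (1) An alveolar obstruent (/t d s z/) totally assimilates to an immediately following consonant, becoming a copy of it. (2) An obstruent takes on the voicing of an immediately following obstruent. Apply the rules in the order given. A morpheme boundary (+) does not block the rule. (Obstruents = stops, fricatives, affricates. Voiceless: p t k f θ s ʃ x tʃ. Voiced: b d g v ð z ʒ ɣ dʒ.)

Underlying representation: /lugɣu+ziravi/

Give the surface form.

[lugɣu+ziravi]

Rule 1: no segment meets the rule's conditions; no change.
After rule 1: lugɣu+ziravi
Rule 2: no segment meets the rule's conditions; no change.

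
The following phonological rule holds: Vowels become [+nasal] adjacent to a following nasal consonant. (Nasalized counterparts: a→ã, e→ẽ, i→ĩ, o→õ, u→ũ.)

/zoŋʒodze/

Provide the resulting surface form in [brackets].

/o/ before nasal /ŋ/ → [õ]

[zõŋʒodze]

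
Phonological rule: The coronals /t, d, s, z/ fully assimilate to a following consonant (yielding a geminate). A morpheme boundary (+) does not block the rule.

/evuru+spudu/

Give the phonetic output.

[evuru+ppudu]

/s/ before /p/ → [p] (total assimilation)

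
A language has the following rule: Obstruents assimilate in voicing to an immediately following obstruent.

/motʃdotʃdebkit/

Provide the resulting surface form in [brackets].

[modʒdodʒdepkit]

/tʃ/ before /d/ (voiced) → [dʒ]
/tʃ/ before /d/ (voiced) → [dʒ]
/b/ before /k/ (voiceless) → [p]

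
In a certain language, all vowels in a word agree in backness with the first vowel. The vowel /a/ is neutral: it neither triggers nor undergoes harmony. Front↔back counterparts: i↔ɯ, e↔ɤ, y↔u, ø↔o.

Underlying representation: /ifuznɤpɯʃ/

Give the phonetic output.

[ifyznepiʃ]

/u/ harmonizes with /i/ ([-back]) → [y]
/ɤ/ harmonizes with /i/ ([-back]) → [e]
/ɯ/ harmonizes with /i/ ([-back]) → [i]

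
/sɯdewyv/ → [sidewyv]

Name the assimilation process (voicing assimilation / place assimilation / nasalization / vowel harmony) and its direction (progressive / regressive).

vowel harmony, regressive

/ɯ/→[i].
Vowels agree with the last vowel, so the harmony is regressive.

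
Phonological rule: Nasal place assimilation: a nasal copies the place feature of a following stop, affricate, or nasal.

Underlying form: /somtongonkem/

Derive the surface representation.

[sontoŋgoŋkem]

/m/ before /t/ (alveolar) → [n]
/n/ before /g/ (velar) → [ŋ]
/n/ before /k/ (velar) → [ŋ]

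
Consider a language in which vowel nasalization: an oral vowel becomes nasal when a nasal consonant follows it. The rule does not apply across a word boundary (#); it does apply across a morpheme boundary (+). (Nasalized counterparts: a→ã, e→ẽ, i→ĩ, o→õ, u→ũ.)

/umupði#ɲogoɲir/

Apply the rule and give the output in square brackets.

[ũmupði#ɲogõɲir]

/u/ before nasal /m/ → [ũ]
/o/ before nasal /ɲ/ → [õ]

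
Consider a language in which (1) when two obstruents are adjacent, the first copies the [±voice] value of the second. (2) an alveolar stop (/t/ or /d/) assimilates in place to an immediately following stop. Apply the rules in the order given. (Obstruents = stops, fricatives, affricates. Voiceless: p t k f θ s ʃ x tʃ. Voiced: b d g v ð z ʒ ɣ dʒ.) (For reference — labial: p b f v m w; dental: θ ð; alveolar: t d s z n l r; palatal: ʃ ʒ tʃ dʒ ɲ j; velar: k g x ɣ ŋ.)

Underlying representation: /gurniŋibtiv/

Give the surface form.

[gurniŋiptiv]

Rule 1: /b/ before /t/ (voiceless) → [p]
After rule 1: gurniŋiptiv
Rule 2: no segment meets the rule's conditions; no change.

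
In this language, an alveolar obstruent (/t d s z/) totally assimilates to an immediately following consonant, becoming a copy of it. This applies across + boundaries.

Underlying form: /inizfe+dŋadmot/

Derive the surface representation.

/z/ before /f/ → [f] (total assimilation)
/d/ before /ŋ/ → [ŋ] (total assimilation)
/d/ before /m/ → [m] (total assimilation)

[iniffe+ŋŋammot]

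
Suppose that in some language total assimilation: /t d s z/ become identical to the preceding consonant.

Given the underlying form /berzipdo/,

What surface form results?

/z/ after /r/ → [r] (total assimilation)
/d/ after /p/ → [p] (total assimilation)

[berrippo]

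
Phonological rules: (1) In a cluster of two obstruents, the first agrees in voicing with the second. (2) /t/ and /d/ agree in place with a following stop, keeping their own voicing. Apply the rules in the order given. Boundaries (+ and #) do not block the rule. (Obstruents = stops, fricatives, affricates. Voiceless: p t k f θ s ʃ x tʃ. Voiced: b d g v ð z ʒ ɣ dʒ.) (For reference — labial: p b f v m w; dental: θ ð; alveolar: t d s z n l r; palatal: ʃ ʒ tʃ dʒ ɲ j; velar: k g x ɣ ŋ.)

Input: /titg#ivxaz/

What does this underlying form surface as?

[tigg#ifxaz]

Rule 1: /t/ before /g/ (voiced) → [d]
Rule 1: /v/ before /x/ (voiceless) → [f]
After rule 1: tidg#ifxaz
Rule 2: /d/ before /g/ (velar) → [g]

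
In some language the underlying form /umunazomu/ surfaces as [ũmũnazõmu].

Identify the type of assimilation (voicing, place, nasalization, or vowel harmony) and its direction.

nasalization, regressive

/u/→[ũ] /u/→[ũ] /o/→[õ].
Each target copies a feature from the following segment, so the direction is regressive.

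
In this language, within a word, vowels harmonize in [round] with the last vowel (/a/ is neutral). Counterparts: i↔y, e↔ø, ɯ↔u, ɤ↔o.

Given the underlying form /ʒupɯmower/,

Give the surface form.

[ʒɯpɯmɤwer]

/u/ harmonizes with /e/ ([-round]) → [ɯ]
/o/ harmonizes with /e/ ([-round]) → [ɤ]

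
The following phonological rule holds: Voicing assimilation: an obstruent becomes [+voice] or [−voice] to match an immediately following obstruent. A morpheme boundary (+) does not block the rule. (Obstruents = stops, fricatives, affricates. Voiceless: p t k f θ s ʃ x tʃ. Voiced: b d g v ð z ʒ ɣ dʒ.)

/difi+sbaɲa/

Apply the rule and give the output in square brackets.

/s/ before /b/ (voiced) → [z]

[difi+zbaɲa]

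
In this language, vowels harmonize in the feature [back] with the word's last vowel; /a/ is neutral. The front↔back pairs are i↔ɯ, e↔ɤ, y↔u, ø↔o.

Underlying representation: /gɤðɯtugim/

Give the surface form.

/ɤ/ harmonizes with /i/ ([-back]) → [e]
/ɯ/ harmonizes with /i/ ([-back]) → [i]
/u/ harmonizes with /i/ ([-back]) → [y]

[geðitygim]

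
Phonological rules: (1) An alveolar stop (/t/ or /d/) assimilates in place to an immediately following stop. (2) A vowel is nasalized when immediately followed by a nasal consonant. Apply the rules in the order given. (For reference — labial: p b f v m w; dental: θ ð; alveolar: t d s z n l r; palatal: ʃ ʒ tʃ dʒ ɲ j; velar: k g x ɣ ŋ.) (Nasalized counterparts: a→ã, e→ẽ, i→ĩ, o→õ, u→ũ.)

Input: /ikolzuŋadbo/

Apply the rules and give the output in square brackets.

Rule 1: /d/ before /b/ (labial) → [b]
After rule 1: ikolzuŋabbo
Rule 2: /u/ before nasal /ŋ/ → [ũ]

[ikolzũŋabbo]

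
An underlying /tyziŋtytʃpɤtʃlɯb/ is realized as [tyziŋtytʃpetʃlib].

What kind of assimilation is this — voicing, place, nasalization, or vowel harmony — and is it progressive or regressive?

vowel harmony, progressive

/ɤ/→[e] /ɯ/→[i].
Vowels agree with the first vowel, so the harmony is progressive.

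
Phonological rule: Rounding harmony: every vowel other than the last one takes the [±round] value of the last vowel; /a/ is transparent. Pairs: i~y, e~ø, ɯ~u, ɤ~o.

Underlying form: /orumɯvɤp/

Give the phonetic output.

[ɤrɯmɯvɤp]

/o/ harmonizes with /ɤ/ ([-round]) → [ɤ]
/u/ harmonizes with /ɤ/ ([-round]) → [ɯ]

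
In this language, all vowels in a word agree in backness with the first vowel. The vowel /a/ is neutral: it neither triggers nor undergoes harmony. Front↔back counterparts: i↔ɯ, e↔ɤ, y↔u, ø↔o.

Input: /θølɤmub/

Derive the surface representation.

/ɤ/ harmonizes with /ø/ ([-back]) → [e]
/u/ harmonizes with /ø/ ([-back]) → [y]

[θølemyb]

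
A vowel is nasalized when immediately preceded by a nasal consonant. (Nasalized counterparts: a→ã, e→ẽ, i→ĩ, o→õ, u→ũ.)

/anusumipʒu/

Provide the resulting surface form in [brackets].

[anũsumĩpʒu]

/u/ after nasal /n/ → [ũ]
/i/ after nasal /m/ → [ĩ]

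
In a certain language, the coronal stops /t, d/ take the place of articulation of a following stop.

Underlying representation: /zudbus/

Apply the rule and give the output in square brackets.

/d/ before /b/ (labial) → [b]

[zubbus]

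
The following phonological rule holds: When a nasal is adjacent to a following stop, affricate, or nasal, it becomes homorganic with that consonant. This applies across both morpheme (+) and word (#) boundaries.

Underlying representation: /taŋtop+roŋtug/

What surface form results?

/ŋ/ before /t/ (alveolar) → [n]
/ŋ/ before /t/ (alveolar) → [n]

[tantop+rontug]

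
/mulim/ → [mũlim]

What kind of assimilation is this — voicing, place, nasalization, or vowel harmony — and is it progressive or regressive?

/u/→[ũ].
Each target copies a feature from the preceding segment, so the direction is progressive.

nasalization, progressive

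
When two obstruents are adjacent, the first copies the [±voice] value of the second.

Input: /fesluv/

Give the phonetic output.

[fesluv]

no segment meets the rule's conditions; no change.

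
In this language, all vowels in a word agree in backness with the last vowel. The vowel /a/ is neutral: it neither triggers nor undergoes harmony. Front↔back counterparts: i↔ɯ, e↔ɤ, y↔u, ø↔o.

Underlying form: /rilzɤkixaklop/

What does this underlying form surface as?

[rɯlzɤkɯxaklop]

/i/ harmonizes with /o/ ([+back]) → [ɯ]
/i/ harmonizes with /o/ ([+back]) → [ɯ]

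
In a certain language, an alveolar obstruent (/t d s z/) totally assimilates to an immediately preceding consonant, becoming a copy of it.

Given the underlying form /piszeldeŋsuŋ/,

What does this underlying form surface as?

/z/ after /s/ → [s] (total assimilation)
/d/ after /l/ → [l] (total assimilation)
/s/ after /ŋ/ → [ŋ] (total assimilation)

[pisselleŋŋuŋ]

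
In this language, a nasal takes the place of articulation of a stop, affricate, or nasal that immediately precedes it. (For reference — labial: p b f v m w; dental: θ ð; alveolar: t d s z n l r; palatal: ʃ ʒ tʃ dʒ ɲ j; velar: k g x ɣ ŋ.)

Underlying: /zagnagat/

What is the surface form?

/n/ after /g/ (velar) → [ŋ]

[zagŋagat]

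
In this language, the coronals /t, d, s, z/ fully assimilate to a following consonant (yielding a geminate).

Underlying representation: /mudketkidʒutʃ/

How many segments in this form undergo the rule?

/d/ before /k/ → [k] (total assimilation)
/t/ before /k/ → [k] (total assimilation)
2 segments change.

2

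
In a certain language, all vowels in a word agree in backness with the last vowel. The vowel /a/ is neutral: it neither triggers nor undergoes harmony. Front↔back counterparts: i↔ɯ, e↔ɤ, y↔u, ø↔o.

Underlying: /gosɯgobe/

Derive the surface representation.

[gøsigøbe]

/o/ harmonizes with /e/ ([-back]) → [ø]
/ɯ/ harmonizes with /e/ ([-back]) → [i]
/o/ harmonizes with /e/ ([-back]) → [ø]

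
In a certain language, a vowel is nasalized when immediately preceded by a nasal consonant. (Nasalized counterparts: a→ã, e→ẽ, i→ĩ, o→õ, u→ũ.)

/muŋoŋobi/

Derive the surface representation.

[mũŋõŋõbi]

/u/ after nasal /m/ → [ũ]
/o/ after nasal /ŋ/ → [õ]
/o/ after nasal /ŋ/ → [õ]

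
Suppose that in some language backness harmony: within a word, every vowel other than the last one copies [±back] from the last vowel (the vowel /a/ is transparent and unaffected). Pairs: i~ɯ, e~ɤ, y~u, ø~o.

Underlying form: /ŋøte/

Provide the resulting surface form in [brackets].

[ŋøte]

no segment meets the rule's conditions; no change.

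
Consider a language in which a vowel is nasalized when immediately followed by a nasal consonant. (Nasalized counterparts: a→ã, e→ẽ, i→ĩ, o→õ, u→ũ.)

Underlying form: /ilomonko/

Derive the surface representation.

[ilõmõnko]

/o/ before nasal /m/ → [õ]
/o/ before nasal /n/ → [õ]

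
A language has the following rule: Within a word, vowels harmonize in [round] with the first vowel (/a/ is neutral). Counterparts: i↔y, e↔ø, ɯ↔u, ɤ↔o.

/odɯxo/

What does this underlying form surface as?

[oduxo]

/ɯ/ harmonizes with /o/ ([+round]) → [u]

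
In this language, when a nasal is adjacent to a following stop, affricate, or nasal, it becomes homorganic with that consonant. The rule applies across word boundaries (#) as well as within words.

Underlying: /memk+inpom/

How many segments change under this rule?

/m/ before /k/ (velar) → [ŋ]
/n/ before /p/ (labial) → [m]
2 segments change.

2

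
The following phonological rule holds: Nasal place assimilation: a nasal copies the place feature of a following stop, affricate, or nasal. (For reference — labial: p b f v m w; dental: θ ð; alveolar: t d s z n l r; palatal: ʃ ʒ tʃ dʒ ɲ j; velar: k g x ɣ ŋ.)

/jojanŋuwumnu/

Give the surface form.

/n/ before /ŋ/ (velar) → [ŋ]
/m/ before /n/ (alveolar) → [n]

[jojaŋŋuwunnu]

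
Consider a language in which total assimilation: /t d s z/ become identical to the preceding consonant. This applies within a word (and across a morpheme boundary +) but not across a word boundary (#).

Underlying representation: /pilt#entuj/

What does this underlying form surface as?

[pill#ennuj]

/t/ after /l/ → [l] (total assimilation)
/t/ after /n/ → [n] (total assimilation)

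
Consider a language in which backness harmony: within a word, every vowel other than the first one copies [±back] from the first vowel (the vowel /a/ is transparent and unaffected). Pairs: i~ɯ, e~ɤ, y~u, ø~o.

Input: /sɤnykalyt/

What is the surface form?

[sɤnukalut]

/y/ harmonizes with /ɤ/ ([+back]) → [u]
/y/ harmonizes with /ɤ/ ([+back]) → [u]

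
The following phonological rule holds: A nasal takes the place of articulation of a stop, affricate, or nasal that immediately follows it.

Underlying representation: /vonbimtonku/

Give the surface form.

/n/ before /b/ (labial) → [m]
/m/ before /t/ (alveolar) → [n]
/n/ before /k/ (velar) → [ŋ]

[vombintoŋku]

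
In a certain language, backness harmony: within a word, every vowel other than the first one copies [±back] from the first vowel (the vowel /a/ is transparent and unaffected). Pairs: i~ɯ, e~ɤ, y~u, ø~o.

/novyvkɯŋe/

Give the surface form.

[novuvkɯŋɤ]

/y/ harmonizes with /o/ ([+back]) → [u]
/e/ harmonizes with /o/ ([+back]) → [ɤ]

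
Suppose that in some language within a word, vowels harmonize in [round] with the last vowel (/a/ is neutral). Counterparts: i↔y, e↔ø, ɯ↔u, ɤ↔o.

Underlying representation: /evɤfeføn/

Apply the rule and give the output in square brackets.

[øvoføføn]

/e/ harmonizes with /ø/ ([+round]) → [ø]
/ɤ/ harmonizes with /ø/ ([+round]) → [o]
/e/ harmonizes with /ø/ ([+round]) → [ø]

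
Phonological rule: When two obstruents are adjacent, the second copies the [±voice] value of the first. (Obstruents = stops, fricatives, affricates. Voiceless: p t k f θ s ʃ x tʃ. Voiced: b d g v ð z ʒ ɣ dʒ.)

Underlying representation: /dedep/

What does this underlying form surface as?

no segment meets the rule's conditions; no change.

[dedep]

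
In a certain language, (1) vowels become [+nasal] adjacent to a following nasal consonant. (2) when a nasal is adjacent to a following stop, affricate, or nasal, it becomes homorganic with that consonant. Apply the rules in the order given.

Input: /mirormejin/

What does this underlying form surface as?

[mirormejĩn]

Rule 1: /i/ before nasal /n/ → [ĩ]
After rule 1: mirormejĩn
Rule 2: no segment meets the rule's conditions; no change.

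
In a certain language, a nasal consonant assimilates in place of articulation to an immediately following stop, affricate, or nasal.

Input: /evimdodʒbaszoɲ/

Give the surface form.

/m/ before /d/ (alveolar) → [n]

[evindodʒbaszoɲ]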